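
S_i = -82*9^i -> [-82, -738, -6642, -59778, -538002]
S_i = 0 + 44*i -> [0, 44, 88, 132, 176]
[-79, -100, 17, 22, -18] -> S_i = Random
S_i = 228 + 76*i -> [228, 304, 380, 456, 532]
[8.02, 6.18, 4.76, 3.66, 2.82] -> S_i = 8.02*0.77^i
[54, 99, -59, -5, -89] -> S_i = Random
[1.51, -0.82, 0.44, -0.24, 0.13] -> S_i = 1.51*(-0.54)^i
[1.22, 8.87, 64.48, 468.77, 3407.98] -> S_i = 1.22*7.27^i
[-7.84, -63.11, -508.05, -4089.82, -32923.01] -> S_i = -7.84*8.05^i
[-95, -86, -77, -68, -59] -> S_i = -95 + 9*i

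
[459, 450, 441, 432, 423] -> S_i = 459 + -9*i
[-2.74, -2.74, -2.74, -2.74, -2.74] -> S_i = -2.74*1.00^i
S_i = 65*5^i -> [65, 325, 1625, 8125, 40625]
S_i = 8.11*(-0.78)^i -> [8.11, -6.33, 4.93, -3.85, 3.0]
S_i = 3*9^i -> [3, 27, 243, 2187, 19683]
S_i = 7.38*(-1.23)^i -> [7.38, -9.08, 11.17, -13.73, 16.89]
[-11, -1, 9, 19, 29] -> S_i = -11 + 10*i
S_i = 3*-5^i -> [3, -15, 75, -375, 1875]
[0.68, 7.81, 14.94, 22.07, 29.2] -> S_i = 0.68 + 7.13*i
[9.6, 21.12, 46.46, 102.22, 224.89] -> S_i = 9.60*2.20^i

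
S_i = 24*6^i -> [24, 144, 864, 5184, 31104]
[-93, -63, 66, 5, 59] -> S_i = Random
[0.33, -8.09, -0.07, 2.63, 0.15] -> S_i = Random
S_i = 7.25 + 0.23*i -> [7.25, 7.48, 7.71, 7.94, 8.17]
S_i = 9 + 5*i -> [9, 14, 19, 24, 29]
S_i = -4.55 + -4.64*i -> [-4.55, -9.19, -13.83, -18.47, -23.11]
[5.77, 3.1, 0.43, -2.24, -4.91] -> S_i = 5.77 + -2.67*i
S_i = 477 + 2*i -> [477, 479, 481, 483, 485]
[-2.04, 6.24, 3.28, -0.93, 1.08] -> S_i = Random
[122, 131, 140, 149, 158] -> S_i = 122 + 9*i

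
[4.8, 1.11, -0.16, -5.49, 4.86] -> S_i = Random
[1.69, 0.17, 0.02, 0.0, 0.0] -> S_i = 1.69*0.10^i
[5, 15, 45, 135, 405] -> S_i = 5*3^i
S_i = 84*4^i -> [84, 336, 1344, 5376, 21504]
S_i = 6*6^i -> [6, 36, 216, 1296, 7776]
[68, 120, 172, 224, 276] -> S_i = 68 + 52*i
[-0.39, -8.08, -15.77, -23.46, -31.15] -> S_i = -0.39 + -7.69*i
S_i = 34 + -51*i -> [34, -17, -68, -119, -170]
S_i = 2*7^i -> [2, 14, 98, 686, 4802]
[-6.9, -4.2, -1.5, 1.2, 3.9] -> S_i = -6.90 + 2.70*i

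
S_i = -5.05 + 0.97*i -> [-5.05, -4.08, -3.11, -2.14, -1.17]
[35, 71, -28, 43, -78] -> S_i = Random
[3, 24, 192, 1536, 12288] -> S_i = 3*8^i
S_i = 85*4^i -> [85, 340, 1360, 5440, 21760]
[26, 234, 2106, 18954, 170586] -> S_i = 26*9^i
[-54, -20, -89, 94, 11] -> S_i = Random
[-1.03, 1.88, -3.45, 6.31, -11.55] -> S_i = -1.03*(-1.83)^i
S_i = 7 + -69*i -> [7, -62, -131, -200, -269]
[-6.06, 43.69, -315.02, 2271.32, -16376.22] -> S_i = -6.06*(-7.21)^i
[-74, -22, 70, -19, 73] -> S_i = Random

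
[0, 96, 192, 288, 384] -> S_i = 0 + 96*i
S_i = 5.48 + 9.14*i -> [5.48, 14.62, 23.76, 32.9, 42.04]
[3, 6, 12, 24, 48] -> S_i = 3*2^i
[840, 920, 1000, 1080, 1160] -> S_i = 840 + 80*i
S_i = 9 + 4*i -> [9, 13, 17, 21, 25]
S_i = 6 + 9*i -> [6, 15, 24, 33, 42]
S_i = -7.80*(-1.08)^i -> [-7.8, 8.42, -9.1, 9.83, -10.61]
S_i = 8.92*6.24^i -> [8.92, 55.66, 347.32, 2167.3, 13523.94]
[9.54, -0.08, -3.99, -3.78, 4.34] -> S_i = Random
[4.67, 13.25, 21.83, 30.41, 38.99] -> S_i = 4.67 + 8.58*i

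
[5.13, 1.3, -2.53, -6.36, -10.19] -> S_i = 5.13 + -3.83*i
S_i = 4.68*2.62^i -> [4.68, 12.26, 32.13, 84.17, 220.52]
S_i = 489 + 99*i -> [489, 588, 687, 786, 885]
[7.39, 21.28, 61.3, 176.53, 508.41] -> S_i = 7.39*2.88^i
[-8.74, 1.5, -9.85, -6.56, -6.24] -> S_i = Random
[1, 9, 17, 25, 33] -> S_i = 1 + 8*i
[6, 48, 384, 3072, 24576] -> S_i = 6*8^i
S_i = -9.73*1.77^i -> [-9.73, -17.22, -30.48, -53.96, -95.5]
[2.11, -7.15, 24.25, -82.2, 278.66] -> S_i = 2.11*(-3.39)^i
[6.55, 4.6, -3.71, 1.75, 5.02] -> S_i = Random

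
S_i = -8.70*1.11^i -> [-8.7, -9.66, -10.72, -11.9, -13.21]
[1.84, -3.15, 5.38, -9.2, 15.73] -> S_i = 1.84*(-1.71)^i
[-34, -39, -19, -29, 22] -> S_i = Random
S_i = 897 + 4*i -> [897, 901, 905, 909, 913]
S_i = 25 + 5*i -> [25, 30, 35, 40, 45]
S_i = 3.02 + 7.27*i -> [3.02, 10.29, 17.56, 24.83, 32.1]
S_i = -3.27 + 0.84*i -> [-3.27, -2.43, -1.59, -0.75, 0.09]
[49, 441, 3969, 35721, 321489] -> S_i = 49*9^i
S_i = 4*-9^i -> [4, -36, 324, -2916, 26244]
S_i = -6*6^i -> [-6, -36, -216, -1296, -7776]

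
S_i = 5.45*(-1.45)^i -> [5.45, -7.9, 11.46, -16.62, 24.09]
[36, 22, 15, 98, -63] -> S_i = Random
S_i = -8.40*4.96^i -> [-8.4, -41.66, -206.65, -1025.0, -5084.01]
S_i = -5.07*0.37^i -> [-5.07, -1.88, -0.69, -0.26, -0.1]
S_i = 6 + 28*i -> [6, 34, 62, 90, 118]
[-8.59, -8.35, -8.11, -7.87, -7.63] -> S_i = -8.59 + 0.24*i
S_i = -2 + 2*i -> [-2, 0, 2, 4, 6]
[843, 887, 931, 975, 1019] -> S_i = 843 + 44*i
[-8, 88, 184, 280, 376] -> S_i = -8 + 96*i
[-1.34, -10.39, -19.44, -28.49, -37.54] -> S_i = -1.34 + -9.05*i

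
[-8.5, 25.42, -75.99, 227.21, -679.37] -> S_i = -8.50*(-2.99)^i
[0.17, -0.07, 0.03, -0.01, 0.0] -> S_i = 0.17*(-0.40)^i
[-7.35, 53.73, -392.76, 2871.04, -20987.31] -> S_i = -7.35*(-7.31)^i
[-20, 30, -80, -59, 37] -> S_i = Random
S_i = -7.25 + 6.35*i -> [-7.25, -0.9, 5.45, 11.8, 18.15]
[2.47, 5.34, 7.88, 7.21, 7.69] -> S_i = Random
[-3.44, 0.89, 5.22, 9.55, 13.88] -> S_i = -3.44 + 4.33*i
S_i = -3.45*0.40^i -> [-3.45, -1.38, -0.55, -0.22, -0.09]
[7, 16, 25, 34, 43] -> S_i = 7 + 9*i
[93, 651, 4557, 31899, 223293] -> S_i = 93*7^i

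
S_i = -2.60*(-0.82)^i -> [-2.6, 2.13, -1.75, 1.43, -1.18]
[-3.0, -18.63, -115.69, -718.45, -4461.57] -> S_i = -3.00*6.21^i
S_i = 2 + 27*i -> [2, 29, 56, 83, 110]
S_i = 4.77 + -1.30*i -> [4.77, 3.47, 2.17, 0.87, -0.43]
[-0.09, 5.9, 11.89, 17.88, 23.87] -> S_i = -0.09 + 5.99*i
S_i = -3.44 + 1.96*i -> [-3.44, -1.48, 0.48, 2.44, 4.4]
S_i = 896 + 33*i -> [896, 929, 962, 995, 1028]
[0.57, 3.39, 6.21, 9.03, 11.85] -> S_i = 0.57 + 2.82*i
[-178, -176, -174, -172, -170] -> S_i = -178 + 2*i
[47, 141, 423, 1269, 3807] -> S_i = 47*3^i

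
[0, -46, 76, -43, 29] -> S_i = Random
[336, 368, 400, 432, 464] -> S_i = 336 + 32*i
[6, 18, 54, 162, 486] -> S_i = 6*3^i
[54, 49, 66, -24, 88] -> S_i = Random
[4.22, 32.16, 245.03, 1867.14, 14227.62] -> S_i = 4.22*7.62^i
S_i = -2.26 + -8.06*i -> [-2.26, -10.32, -18.38, -26.44, -34.5]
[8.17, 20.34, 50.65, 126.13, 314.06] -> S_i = 8.17*2.49^i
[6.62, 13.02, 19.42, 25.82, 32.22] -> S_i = 6.62 + 6.40*i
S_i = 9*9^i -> [9, 81, 729, 6561, 59049]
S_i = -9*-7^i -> [-9, 63, -441, 3087, -21609]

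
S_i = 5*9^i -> [5, 45, 405, 3645, 32805]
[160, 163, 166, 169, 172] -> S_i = 160 + 3*i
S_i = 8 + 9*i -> [8, 17, 26, 35, 44]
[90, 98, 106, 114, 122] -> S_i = 90 + 8*i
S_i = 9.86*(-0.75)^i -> [9.86, -7.4, 5.55, -4.16, 3.12]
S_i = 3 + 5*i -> [3, 8, 13, 18, 23]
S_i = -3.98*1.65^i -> [-3.98, -6.57, -10.84, -17.88, -29.5]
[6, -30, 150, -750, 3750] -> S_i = 6*-5^i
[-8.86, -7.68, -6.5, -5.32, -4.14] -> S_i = -8.86 + 1.18*i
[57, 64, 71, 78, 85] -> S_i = 57 + 7*i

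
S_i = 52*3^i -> [52, 156, 468, 1404, 4212]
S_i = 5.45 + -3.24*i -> [5.45, 2.21, -1.03, -4.27, -7.51]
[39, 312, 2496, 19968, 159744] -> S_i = 39*8^i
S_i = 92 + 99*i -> [92, 191, 290, 389, 488]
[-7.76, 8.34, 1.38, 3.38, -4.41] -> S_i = Random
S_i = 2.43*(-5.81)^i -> [2.43, -14.12, 82.03, -476.58, 2768.92]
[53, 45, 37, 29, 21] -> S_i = 53 + -8*i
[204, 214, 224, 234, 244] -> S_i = 204 + 10*i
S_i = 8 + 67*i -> [8, 75, 142, 209, 276]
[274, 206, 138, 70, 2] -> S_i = 274 + -68*i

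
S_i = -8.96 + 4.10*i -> [-8.96, -4.86, -0.76, 3.34, 7.44]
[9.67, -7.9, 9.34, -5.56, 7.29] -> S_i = Random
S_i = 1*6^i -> [1, 6, 36, 216, 1296]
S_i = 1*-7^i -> [1, -7, 49, -343, 2401]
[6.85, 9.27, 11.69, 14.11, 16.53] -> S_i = 6.85 + 2.42*i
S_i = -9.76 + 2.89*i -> [-9.76, -6.87, -3.98, -1.09, 1.8]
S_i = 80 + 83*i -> [80, 163, 246, 329, 412]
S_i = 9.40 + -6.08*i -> [9.4, 3.32, -2.76, -8.84, -14.92]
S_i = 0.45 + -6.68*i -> [0.45, -6.23, -12.91, -19.59, -26.27]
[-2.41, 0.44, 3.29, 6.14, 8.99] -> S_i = -2.41 + 2.85*i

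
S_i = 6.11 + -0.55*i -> [6.11, 5.56, 5.01, 4.46, 3.91]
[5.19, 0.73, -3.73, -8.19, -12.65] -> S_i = 5.19 + -4.46*i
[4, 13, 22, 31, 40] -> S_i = 4 + 9*i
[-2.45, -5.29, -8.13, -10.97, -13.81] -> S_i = -2.45 + -2.84*i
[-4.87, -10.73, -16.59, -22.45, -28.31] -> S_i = -4.87 + -5.86*i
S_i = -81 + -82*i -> [-81, -163, -245, -327, -409]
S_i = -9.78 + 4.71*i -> [-9.78, -5.07, -0.36, 4.35, 9.06]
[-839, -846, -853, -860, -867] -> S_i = -839 + -7*i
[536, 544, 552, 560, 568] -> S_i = 536 + 8*i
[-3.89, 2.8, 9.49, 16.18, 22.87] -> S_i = -3.89 + 6.69*i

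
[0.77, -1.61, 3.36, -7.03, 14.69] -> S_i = 0.77*(-2.09)^i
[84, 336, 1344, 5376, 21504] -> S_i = 84*4^i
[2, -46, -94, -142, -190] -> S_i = 2 + -48*i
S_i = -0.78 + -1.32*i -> [-0.78, -2.1, -3.42, -4.74, -6.06]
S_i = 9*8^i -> [9, 72, 576, 4608, 36864]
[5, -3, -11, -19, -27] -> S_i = 5 + -8*i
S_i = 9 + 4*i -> [9, 13, 17, 21, 25]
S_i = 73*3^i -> [73, 219, 657, 1971, 5913]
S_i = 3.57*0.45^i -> [3.57, 1.61, 0.72, 0.33, 0.15]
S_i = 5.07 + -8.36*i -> [5.07, -3.29, -11.65, -20.01, -28.37]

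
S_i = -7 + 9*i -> [-7, 2, 11, 20, 29]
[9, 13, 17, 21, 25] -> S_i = 9 + 4*i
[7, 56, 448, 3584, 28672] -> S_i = 7*8^i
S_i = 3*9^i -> [3, 27, 243, 2187, 19683]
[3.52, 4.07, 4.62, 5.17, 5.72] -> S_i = 3.52 + 0.55*i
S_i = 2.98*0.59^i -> [2.98, 1.76, 1.04, 0.61, 0.36]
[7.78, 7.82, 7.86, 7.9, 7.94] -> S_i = 7.78 + 0.04*i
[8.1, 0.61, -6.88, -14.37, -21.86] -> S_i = 8.10 + -7.49*i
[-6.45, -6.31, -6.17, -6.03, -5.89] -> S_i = -6.45 + 0.14*i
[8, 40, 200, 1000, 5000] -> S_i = 8*5^i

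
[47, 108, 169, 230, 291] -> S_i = 47 + 61*i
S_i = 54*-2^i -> [54, -108, 216, -432, 864]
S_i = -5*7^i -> [-5, -35, -245, -1715, -12005]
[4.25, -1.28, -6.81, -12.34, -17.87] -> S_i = 4.25 + -5.53*i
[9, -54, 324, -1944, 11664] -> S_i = 9*-6^i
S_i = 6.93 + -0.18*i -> [6.93, 6.75, 6.57, 6.39, 6.21]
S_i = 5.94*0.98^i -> [5.94, 5.82, 5.7, 5.59, 5.48]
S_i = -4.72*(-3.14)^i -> [-4.72, 14.82, -46.54, 146.13, -458.84]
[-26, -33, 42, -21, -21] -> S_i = Random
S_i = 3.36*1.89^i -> [3.36, 6.35, 12.0, 22.68, 42.87]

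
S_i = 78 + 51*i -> [78, 129, 180, 231, 282]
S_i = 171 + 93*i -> [171, 264, 357, 450, 543]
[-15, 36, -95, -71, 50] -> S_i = Random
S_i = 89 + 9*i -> [89, 98, 107, 116, 125]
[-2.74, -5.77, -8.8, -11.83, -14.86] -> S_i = -2.74 + -3.03*i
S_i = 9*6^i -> [9, 54, 324, 1944, 11664]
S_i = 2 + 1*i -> [2, 3, 4, 5, 6]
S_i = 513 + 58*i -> [513, 571, 629, 687, 745]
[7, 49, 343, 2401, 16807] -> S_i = 7*7^i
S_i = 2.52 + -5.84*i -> [2.52, -3.32, -9.16, -15.0, -20.84]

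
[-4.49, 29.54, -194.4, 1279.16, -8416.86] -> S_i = -4.49*(-6.58)^i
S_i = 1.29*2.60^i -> [1.29, 3.35, 8.72, 22.67, 58.95]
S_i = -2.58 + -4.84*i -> [-2.58, -7.42, -12.26, -17.1, -21.94]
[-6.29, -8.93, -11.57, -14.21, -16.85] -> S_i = -6.29 + -2.64*i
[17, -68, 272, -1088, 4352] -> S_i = 17*-4^i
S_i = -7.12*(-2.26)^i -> [-7.12, 16.09, -36.37, 82.19, -185.74]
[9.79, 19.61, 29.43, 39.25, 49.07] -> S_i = 9.79 + 9.82*i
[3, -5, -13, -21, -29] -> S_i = 3 + -8*i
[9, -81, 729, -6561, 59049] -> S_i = 9*-9^i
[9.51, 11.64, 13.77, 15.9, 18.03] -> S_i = 9.51 + 2.13*i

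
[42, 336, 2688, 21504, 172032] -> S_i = 42*8^i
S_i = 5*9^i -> [5, 45, 405, 3645, 32805]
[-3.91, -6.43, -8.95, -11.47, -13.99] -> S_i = -3.91 + -2.52*i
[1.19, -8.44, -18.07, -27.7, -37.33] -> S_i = 1.19 + -9.63*i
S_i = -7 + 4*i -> [-7, -3, 1, 5, 9]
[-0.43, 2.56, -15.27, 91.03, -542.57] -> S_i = -0.43*(-5.96)^i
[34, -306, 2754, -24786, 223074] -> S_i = 34*-9^i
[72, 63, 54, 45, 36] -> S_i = 72 + -9*i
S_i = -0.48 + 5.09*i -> [-0.48, 4.61, 9.7, 14.79, 19.88]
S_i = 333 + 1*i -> [333, 334, 335, 336, 337]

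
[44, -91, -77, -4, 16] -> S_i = Random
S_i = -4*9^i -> [-4, -36, -324, -2916, -26244]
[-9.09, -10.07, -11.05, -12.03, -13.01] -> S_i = -9.09 + -0.98*i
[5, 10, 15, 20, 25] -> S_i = 5 + 5*i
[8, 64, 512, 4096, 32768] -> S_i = 8*8^i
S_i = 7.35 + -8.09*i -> [7.35, -0.74, -8.83, -16.92, -25.01]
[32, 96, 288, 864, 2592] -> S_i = 32*3^i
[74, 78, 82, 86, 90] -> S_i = 74 + 4*i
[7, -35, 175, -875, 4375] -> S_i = 7*-5^i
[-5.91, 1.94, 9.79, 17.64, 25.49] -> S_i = -5.91 + 7.85*i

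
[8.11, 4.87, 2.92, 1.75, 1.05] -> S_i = 8.11*0.60^i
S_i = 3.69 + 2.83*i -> [3.69, 6.52, 9.35, 12.18, 15.01]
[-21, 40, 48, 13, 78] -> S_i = Random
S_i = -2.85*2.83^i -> [-2.85, -8.07, -22.83, -64.6, -182.81]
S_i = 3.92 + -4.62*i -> [3.92, -0.7, -5.32, -9.94, -14.56]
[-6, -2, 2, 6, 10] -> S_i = -6 + 4*i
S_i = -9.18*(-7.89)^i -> [-9.18, 72.43, -571.47, 4508.93, -35575.47]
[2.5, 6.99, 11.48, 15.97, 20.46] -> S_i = 2.50 + 4.49*i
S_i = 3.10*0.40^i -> [3.1, 1.24, 0.5, 0.2, 0.08]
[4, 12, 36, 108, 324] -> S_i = 4*3^i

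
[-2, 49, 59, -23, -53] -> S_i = Random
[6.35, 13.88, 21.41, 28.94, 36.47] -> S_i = 6.35 + 7.53*i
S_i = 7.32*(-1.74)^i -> [7.32, -12.74, 22.16, -38.56, 67.1]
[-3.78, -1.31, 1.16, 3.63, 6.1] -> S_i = -3.78 + 2.47*i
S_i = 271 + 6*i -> [271, 277, 283, 289, 295]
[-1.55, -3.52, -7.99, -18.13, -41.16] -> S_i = -1.55*2.27^i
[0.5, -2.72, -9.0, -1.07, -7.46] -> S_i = Random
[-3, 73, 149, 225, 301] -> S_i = -3 + 76*i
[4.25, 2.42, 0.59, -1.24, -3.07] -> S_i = 4.25 + -1.83*i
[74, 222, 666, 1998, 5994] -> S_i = 74*3^i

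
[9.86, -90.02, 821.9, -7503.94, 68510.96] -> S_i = 9.86*(-9.13)^i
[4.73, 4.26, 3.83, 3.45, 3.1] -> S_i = 4.73*0.90^i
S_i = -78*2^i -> [-78, -156, -312, -624, -1248]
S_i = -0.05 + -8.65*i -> [-0.05, -8.7, -17.35, -26.0, -34.65]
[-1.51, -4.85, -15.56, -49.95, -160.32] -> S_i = -1.51*3.21^i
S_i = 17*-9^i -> [17, -153, 1377, -12393, 111537]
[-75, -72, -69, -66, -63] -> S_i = -75 + 3*i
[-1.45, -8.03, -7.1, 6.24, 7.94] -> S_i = Random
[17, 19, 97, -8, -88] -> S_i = Random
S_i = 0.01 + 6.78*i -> [0.01, 6.79, 13.57, 20.35, 27.13]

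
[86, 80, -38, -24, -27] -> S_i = Random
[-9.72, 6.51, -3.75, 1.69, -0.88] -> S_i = Random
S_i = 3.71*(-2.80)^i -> [3.71, -10.39, 29.09, -81.44, 228.04]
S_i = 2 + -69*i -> [2, -67, -136, -205, -274]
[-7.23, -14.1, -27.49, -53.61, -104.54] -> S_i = -7.23*1.95^i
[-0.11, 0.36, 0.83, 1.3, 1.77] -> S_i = -0.11 + 0.47*i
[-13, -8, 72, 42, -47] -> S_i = Random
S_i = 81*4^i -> [81, 324, 1296, 5184, 20736]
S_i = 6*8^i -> [6, 48, 384, 3072, 24576]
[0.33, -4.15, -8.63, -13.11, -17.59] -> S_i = 0.33 + -4.48*i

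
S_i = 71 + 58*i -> [71, 129, 187, 245, 303]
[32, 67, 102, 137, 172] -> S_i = 32 + 35*i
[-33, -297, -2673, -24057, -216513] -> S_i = -33*9^i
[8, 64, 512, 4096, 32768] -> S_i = 8*8^i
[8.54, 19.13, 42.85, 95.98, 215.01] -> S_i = 8.54*2.24^i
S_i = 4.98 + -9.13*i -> [4.98, -4.15, -13.28, -22.41, -31.54]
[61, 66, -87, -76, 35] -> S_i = Random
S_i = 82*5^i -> [82, 410, 2050, 10250, 51250]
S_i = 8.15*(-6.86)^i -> [8.15, -55.91, 383.54, -2631.06, 18049.04]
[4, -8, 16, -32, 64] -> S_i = 4*-2^i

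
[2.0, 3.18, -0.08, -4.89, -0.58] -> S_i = Random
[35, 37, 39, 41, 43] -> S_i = 35 + 2*i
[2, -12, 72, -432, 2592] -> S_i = 2*-6^i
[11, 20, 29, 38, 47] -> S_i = 11 + 9*i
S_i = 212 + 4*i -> [212, 216, 220, 224, 228]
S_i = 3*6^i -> [3, 18, 108, 648, 3888]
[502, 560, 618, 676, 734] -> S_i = 502 + 58*i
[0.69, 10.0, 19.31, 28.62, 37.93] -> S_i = 0.69 + 9.31*i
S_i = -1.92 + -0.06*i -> [-1.92, -1.98, -2.04, -2.1, -2.16]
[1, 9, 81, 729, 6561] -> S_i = 1*9^i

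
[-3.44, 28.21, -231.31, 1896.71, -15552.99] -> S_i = -3.44*(-8.20)^i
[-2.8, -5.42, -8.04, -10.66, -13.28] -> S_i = -2.80 + -2.62*i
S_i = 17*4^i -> [17, 68, 272, 1088, 4352]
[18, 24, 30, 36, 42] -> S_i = 18 + 6*i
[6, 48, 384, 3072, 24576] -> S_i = 6*8^i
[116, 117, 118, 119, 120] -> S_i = 116 + 1*i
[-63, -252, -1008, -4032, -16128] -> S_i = -63*4^i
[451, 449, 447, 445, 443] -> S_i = 451 + -2*i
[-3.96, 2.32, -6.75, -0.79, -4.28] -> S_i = Random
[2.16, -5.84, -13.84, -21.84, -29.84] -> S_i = 2.16 + -8.00*i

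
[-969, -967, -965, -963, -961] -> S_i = -969 + 2*i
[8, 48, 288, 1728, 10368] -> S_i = 8*6^i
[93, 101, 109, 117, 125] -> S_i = 93 + 8*i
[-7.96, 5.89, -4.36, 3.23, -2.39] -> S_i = -7.96*(-0.74)^i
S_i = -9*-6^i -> [-9, 54, -324, 1944, -11664]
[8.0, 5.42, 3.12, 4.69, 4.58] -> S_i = Random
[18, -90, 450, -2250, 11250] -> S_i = 18*-5^i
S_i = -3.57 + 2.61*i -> [-3.57, -0.96, 1.65, 4.26, 6.87]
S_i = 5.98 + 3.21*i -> [5.98, 9.19, 12.4, 15.61, 18.82]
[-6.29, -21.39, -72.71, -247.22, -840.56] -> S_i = -6.29*3.40^i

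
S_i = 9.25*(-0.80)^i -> [9.25, -7.4, 5.92, -4.74, 3.79]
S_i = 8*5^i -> [8, 40, 200, 1000, 5000]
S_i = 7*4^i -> [7, 28, 112, 448, 1792]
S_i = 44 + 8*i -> [44, 52, 60, 68, 76]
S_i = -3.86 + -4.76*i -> [-3.86, -8.62, -13.38, -18.14, -22.9]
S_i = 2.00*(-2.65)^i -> [2.0, -5.3, 14.04, -37.22, 98.63]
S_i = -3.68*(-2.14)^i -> [-3.68, 7.88, -16.85, 36.07, -77.18]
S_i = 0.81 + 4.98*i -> [0.81, 5.79, 10.77, 15.75, 20.73]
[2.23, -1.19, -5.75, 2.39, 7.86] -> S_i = Random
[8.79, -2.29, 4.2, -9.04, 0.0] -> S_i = Random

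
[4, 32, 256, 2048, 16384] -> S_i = 4*8^i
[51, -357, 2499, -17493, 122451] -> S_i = 51*-7^i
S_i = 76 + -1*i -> [76, 75, 74, 73, 72]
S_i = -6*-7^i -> [-6, 42, -294, 2058, -14406]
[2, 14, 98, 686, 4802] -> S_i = 2*7^i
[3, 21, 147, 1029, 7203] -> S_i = 3*7^i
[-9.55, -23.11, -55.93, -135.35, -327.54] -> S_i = -9.55*2.42^i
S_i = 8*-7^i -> [8, -56, 392, -2744, 19208]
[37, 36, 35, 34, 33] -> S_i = 37 + -1*i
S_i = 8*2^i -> [8, 16, 32, 64, 128]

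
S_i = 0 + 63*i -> [0, 63, 126, 189, 252]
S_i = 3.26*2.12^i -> [3.26, 6.91, 14.65, 31.06, 65.85]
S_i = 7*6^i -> [7, 42, 252, 1512, 9072]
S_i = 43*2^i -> [43, 86, 172, 344, 688]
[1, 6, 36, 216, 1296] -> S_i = 1*6^i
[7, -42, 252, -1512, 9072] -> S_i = 7*-6^i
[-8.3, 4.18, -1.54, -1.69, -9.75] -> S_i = Random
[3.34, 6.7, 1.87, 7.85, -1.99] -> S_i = Random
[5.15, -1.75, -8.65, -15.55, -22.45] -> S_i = 5.15 + -6.90*i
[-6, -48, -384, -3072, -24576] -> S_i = -6*8^i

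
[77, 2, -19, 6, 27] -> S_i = Random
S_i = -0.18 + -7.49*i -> [-0.18, -7.67, -15.16, -22.65, -30.14]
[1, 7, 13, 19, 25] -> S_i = 1 + 6*i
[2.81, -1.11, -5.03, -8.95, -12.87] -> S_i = 2.81 + -3.92*i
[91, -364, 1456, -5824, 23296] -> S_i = 91*-4^i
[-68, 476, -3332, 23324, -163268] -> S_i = -68*-7^i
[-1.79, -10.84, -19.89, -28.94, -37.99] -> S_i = -1.79 + -9.05*i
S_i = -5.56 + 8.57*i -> [-5.56, 3.01, 11.58, 20.15, 28.72]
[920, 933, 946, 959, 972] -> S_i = 920 + 13*i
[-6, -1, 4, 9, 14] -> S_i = -6 + 5*i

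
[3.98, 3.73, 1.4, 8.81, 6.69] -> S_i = Random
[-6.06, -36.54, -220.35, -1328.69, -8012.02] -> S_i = -6.06*6.03^i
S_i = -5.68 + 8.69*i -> [-5.68, 3.01, 11.7, 20.39, 29.08]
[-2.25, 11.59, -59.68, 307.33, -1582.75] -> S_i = -2.25*(-5.15)^i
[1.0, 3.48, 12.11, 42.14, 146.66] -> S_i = 1.00*3.48^i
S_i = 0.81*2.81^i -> [0.81, 2.28, 6.4, 17.97, 50.5]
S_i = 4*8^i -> [4, 32, 256, 2048, 16384]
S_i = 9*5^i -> [9, 45, 225, 1125, 5625]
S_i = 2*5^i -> [2, 10, 50, 250, 1250]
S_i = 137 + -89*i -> [137, 48, -41, -130, -219]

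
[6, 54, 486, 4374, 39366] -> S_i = 6*9^i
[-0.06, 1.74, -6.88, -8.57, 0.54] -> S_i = Random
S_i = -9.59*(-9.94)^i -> [-9.59, 95.32, -947.53, 9418.41, -93619.03]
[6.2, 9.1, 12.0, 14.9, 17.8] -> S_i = 6.20 + 2.90*i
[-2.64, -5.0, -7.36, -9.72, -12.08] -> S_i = -2.64 + -2.36*i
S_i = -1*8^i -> [-1, -8, -64, -512, -4096]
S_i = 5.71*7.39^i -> [5.71, 42.2, 311.84, 2304.46, 17029.97]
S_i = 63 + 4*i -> [63, 67, 71, 75, 79]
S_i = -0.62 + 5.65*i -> [-0.62, 5.03, 10.68, 16.33, 21.98]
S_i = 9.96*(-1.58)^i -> [9.96, -15.74, 24.86, -39.29, 62.07]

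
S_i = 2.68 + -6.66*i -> [2.68, -3.98, -10.64, -17.3, -23.96]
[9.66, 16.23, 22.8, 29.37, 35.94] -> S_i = 9.66 + 6.57*i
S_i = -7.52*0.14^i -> [-7.52, -1.05, -0.15, -0.02, -0.0]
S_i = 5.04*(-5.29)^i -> [5.04, -26.66, 141.04, -746.1, 3946.87]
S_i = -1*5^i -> [-1, -5, -25, -125, -625]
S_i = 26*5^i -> [26, 130, 650, 3250, 16250]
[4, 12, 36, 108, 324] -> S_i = 4*3^i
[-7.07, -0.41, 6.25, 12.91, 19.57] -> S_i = -7.07 + 6.66*i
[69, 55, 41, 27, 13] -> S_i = 69 + -14*i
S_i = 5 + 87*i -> [5, 92, 179, 266, 353]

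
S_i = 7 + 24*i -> [7, 31, 55, 79, 103]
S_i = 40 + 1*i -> [40, 41, 42, 43, 44]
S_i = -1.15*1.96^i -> [-1.15, -2.25, -4.42, -8.66, -16.97]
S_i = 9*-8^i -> [9, -72, 576, -4608, 36864]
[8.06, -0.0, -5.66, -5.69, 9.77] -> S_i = Random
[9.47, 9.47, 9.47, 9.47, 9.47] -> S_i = 9.47 + 0.00*i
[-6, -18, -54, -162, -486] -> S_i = -6*3^i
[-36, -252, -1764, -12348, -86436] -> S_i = -36*7^i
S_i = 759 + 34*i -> [759, 793, 827, 861, 895]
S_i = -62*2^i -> [-62, -124, -248, -496, -992]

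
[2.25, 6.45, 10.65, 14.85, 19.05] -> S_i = 2.25 + 4.20*i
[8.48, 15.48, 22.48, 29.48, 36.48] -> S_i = 8.48 + 7.00*i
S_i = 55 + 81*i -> [55, 136, 217, 298, 379]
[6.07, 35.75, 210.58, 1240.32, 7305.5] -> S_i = 6.07*5.89^i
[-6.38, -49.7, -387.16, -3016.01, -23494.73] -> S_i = -6.38*7.79^i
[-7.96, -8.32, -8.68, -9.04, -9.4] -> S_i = -7.96 + -0.36*i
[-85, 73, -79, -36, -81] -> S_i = Random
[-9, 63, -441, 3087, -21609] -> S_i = -9*-7^i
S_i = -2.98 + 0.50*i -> [-2.98, -2.48, -1.98, -1.48, -0.98]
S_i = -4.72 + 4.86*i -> [-4.72, 0.14, 5.0, 9.86, 14.72]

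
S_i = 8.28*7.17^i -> [8.28, 59.37, 425.67, 3052.02, 21883.0]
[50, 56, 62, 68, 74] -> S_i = 50 + 6*i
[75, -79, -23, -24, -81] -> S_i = Random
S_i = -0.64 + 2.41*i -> [-0.64, 1.77, 4.18, 6.59, 9.0]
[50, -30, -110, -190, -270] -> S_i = 50 + -80*i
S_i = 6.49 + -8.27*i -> [6.49, -1.78, -10.05, -18.32, -26.59]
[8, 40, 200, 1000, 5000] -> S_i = 8*5^i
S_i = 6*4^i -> [6, 24, 96, 384, 1536]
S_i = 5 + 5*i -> [5, 10, 15, 20, 25]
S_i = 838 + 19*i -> [838, 857, 876, 895, 914]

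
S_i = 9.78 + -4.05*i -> [9.78, 5.73, 1.68, -2.37, -6.42]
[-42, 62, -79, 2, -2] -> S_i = Random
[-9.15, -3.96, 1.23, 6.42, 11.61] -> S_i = -9.15 + 5.19*i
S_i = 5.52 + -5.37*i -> [5.52, 0.15, -5.22, -10.59, -15.96]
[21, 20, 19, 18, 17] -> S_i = 21 + -1*i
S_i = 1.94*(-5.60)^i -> [1.94, -10.86, 60.84, -340.7, 1907.89]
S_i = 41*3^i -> [41, 123, 369, 1107, 3321]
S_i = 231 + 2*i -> [231, 233, 235, 237, 239]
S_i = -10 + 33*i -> [-10, 23, 56, 89, 122]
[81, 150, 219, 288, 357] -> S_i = 81 + 69*i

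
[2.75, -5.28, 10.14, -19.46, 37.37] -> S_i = 2.75*(-1.92)^i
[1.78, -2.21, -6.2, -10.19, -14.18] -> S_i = 1.78 + -3.99*i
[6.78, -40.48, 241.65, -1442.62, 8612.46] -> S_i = 6.78*(-5.97)^i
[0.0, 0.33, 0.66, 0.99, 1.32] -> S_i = -0.00 + 0.33*i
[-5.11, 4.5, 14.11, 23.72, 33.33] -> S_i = -5.11 + 9.61*i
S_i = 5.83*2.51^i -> [5.83, 14.63, 36.73, 92.19, 231.4]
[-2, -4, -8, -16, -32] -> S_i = -2*2^i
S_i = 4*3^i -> [4, 12, 36, 108, 324]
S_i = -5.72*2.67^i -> [-5.72, -15.27, -40.78, -108.88, -290.7]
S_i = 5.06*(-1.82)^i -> [5.06, -9.21, 16.76, -30.5, 55.52]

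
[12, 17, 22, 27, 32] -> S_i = 12 + 5*i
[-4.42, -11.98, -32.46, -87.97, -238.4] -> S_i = -4.42*2.71^i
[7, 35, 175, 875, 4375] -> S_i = 7*5^i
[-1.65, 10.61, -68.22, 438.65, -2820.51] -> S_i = -1.65*(-6.43)^i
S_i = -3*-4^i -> [-3, 12, -48, 192, -768]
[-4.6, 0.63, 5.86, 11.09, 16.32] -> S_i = -4.60 + 5.23*i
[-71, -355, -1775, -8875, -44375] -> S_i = -71*5^i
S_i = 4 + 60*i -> [4, 64, 124, 184, 244]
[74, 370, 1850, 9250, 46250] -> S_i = 74*5^i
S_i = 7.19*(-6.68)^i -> [7.19, -48.03, 320.84, -2143.18, 14316.43]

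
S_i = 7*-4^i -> [7, -28, 112, -448, 1792]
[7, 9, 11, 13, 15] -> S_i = 7 + 2*i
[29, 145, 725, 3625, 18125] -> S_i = 29*5^i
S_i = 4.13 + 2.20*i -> [4.13, 6.33, 8.53, 10.73, 12.93]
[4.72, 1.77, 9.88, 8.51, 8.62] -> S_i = Random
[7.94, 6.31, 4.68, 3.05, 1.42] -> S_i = 7.94 + -1.63*i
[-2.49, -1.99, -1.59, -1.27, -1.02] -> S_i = -2.49*0.80^i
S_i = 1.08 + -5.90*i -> [1.08, -4.82, -10.72, -16.62, -22.52]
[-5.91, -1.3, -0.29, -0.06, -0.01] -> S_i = -5.91*0.22^i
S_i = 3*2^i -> [3, 6, 12, 24, 48]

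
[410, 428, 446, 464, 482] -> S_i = 410 + 18*i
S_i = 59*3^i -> [59, 177, 531, 1593, 4779]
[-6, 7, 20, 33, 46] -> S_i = -6 + 13*i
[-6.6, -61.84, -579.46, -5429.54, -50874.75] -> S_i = -6.60*9.37^i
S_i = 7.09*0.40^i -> [7.09, 2.84, 1.13, 0.45, 0.18]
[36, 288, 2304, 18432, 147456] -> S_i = 36*8^i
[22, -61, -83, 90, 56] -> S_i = Random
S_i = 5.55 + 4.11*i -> [5.55, 9.66, 13.77, 17.88, 21.99]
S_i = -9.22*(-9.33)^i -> [-9.22, 86.02, -802.59, 7488.17, -69864.65]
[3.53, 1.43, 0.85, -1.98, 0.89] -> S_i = Random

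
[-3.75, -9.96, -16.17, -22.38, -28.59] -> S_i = -3.75 + -6.21*i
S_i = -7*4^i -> [-7, -28, -112, -448, -1792]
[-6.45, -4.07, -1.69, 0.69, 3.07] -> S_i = -6.45 + 2.38*i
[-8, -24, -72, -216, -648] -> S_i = -8*3^i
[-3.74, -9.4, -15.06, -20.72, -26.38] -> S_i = -3.74 + -5.66*i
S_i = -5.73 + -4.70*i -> [-5.73, -10.43, -15.13, -19.83, -24.53]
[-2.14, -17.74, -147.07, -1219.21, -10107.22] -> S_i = -2.14*8.29^i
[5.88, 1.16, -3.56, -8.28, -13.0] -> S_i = 5.88 + -4.72*i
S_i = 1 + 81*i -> [1, 82, 163, 244, 325]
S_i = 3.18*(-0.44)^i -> [3.18, -1.4, 0.62, -0.27, 0.12]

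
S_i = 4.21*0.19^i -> [4.21, 0.8, 0.15, 0.03, 0.01]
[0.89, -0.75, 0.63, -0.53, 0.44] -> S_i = 0.89*(-0.84)^i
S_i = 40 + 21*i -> [40, 61, 82, 103, 124]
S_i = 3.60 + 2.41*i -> [3.6, 6.01, 8.42, 10.83, 13.24]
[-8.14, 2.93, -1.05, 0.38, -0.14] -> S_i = -8.14*(-0.36)^i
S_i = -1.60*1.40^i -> [-1.6, -2.24, -3.14, -4.39, -6.15]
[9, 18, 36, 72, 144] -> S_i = 9*2^i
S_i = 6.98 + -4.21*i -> [6.98, 2.77, -1.44, -5.65, -9.86]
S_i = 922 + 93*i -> [922, 1015, 1108, 1201, 1294]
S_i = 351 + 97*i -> [351, 448, 545, 642, 739]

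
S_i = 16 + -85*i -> [16, -69, -154, -239, -324]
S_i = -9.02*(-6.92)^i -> [-9.02, 62.42, -431.94, 2988.99, -20683.83]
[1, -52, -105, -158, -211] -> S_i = 1 + -53*i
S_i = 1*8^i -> [1, 8, 64, 512, 4096]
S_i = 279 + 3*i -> [279, 282, 285, 288, 291]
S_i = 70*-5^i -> [70, -350, 1750, -8750, 43750]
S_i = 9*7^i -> [9, 63, 441, 3087, 21609]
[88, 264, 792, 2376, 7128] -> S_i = 88*3^i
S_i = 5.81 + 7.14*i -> [5.81, 12.95, 20.09, 27.23, 34.37]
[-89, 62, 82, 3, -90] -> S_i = Random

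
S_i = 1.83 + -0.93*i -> [1.83, 0.9, -0.03, -0.96, -1.89]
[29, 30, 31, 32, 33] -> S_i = 29 + 1*i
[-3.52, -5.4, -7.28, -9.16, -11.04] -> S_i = -3.52 + -1.88*i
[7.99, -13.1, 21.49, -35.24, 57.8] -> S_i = 7.99*(-1.64)^i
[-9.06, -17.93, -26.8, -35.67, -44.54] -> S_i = -9.06 + -8.87*i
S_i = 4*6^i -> [4, 24, 144, 864, 5184]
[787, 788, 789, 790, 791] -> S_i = 787 + 1*i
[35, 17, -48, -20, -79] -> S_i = Random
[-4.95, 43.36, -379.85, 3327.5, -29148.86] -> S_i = -4.95*(-8.76)^i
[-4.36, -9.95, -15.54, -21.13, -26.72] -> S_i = -4.36 + -5.59*i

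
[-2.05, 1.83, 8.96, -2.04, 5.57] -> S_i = Random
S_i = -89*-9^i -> [-89, 801, -7209, 64881, -583929]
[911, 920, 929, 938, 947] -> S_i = 911 + 9*i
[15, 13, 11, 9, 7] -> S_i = 15 + -2*i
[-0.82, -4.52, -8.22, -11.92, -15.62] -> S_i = -0.82 + -3.70*i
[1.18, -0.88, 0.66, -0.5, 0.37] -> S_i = 1.18*(-0.75)^i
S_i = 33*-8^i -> [33, -264, 2112, -16896, 135168]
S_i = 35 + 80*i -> [35, 115, 195, 275, 355]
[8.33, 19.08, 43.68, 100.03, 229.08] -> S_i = 8.33*2.29^i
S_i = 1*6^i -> [1, 6, 36, 216, 1296]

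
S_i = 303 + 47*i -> [303, 350, 397, 444, 491]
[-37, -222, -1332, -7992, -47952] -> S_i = -37*6^i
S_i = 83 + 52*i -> [83, 135, 187, 239, 291]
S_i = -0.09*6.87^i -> [-0.09, -0.62, -4.25, -29.18, -200.48]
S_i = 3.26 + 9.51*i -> [3.26, 12.77, 22.28, 31.79, 41.3]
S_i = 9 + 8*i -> [9, 17, 25, 33, 41]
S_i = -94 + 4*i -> [-94, -90, -86, -82, -78]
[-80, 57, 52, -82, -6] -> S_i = Random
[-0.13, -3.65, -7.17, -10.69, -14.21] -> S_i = -0.13 + -3.52*i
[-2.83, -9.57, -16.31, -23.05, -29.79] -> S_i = -2.83 + -6.74*i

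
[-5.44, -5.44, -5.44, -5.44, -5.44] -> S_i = -5.44*1.00^i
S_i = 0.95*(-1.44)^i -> [0.95, -1.37, 1.97, -2.84, 4.08]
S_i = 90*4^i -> [90, 360, 1440, 5760, 23040]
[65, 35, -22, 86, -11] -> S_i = Random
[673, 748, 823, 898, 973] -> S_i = 673 + 75*i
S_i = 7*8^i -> [7, 56, 448, 3584, 28672]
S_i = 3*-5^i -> [3, -15, 75, -375, 1875]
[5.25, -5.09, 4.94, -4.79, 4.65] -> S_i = 5.25*(-0.97)^i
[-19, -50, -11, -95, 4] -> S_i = Random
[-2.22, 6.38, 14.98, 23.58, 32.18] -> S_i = -2.22 + 8.60*i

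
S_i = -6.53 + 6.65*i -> [-6.53, 0.12, 6.77, 13.42, 20.07]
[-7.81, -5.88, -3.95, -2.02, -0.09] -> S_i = -7.81 + 1.93*i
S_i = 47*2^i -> [47, 94, 188, 376, 752]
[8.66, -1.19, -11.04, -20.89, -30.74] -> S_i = 8.66 + -9.85*i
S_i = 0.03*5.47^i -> [0.03, 0.16, 0.9, 4.91, 26.86]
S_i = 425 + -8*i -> [425, 417, 409, 401, 393]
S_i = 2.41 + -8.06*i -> [2.41, -5.65, -13.71, -21.77, -29.83]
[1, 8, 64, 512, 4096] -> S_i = 1*8^i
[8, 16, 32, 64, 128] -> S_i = 8*2^i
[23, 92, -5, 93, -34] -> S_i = Random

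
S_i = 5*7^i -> [5, 35, 245, 1715, 12005]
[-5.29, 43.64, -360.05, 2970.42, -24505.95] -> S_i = -5.29*(-8.25)^i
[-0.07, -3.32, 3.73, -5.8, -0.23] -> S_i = Random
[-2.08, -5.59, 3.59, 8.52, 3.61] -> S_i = Random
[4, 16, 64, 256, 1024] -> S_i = 4*4^i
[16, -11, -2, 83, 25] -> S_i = Random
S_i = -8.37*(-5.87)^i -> [-8.37, 49.13, -288.4, 1692.93, -9937.52]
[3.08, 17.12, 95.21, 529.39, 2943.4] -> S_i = 3.08*5.56^i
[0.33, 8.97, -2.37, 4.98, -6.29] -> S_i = Random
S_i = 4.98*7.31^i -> [4.98, 36.4, 266.11, 1945.28, 14219.98]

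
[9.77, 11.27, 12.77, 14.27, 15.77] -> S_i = 9.77 + 1.50*i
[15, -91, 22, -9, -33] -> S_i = Random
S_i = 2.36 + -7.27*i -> [2.36, -4.91, -12.18, -19.45, -26.72]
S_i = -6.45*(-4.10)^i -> [-6.45, 26.44, -108.42, 444.54, -1822.62]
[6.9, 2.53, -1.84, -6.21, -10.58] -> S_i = 6.90 + -4.37*i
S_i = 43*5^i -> [43, 215, 1075, 5375, 26875]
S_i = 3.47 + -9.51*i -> [3.47, -6.04, -15.55, -25.06, -34.57]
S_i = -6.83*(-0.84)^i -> [-6.83, 5.74, -4.82, 4.05, -3.4]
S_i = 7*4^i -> [7, 28, 112, 448, 1792]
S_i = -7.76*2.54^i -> [-7.76, -19.71, -50.06, -127.16, -323.0]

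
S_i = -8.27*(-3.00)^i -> [-8.27, 24.81, -74.43, 223.29, -669.87]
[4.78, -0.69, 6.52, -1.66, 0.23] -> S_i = Random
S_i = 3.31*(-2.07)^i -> [3.31, -6.85, 14.18, -29.36, 60.77]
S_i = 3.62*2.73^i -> [3.62, 9.88, 26.98, 73.65, 201.08]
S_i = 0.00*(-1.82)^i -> [0.0, -0.0, 0.0, -0.0, 0.0]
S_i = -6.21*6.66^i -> [-6.21, -41.36, -275.45, -1834.49, -12217.67]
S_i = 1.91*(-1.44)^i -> [1.91, -2.75, 3.96, -5.7, 8.21]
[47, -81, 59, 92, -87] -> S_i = Random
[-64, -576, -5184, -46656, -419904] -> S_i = -64*9^i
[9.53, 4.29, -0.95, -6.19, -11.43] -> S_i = 9.53 + -5.24*i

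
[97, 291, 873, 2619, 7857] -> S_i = 97*3^i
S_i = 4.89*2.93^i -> [4.89, 14.33, 41.98, 123.0, 360.4]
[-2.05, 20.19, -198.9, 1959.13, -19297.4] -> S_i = -2.05*(-9.85)^i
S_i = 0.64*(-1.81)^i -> [0.64, -1.16, 2.1, -3.8, 6.87]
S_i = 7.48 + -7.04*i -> [7.48, 0.44, -6.6, -13.64, -20.68]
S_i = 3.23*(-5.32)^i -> [3.23, -17.18, 91.42, -486.34, 2587.31]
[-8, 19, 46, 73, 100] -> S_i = -8 + 27*i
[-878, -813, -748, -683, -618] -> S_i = -878 + 65*i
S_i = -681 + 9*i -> [-681, -672, -663, -654, -645]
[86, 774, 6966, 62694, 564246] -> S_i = 86*9^i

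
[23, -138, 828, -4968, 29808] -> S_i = 23*-6^i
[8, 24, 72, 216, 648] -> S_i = 8*3^i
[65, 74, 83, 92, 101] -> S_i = 65 + 9*i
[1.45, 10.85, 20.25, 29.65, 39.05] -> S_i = 1.45 + 9.40*i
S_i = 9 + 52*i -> [9, 61, 113, 165, 217]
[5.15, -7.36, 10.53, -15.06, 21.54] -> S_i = 5.15*(-1.43)^i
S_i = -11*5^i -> [-11, -55, -275, -1375, -6875]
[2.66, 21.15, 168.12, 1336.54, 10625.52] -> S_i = 2.66*7.95^i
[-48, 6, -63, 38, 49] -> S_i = Random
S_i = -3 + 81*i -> [-3, 78, 159, 240, 321]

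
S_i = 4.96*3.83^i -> [4.96, 19.0, 72.76, 278.66, 1067.28]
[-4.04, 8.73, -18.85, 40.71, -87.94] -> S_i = -4.04*(-2.16)^i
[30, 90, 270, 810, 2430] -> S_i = 30*3^i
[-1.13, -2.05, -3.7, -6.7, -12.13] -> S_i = -1.13*1.81^i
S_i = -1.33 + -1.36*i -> [-1.33, -2.69, -4.05, -5.41, -6.77]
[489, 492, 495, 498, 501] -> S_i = 489 + 3*i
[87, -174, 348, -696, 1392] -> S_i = 87*-2^i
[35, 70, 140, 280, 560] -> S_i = 35*2^i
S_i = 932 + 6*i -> [932, 938, 944, 950, 956]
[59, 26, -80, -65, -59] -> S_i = Random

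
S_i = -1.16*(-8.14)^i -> [-1.16, 9.44, -76.86, 625.65, -5092.79]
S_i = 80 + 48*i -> [80, 128, 176, 224, 272]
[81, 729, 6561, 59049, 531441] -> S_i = 81*9^i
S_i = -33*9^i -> [-33, -297, -2673, -24057, -216513]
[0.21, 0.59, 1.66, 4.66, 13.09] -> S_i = 0.21*2.81^i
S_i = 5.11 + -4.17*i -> [5.11, 0.94, -3.23, -7.4, -11.57]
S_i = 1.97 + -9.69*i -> [1.97, -7.72, -17.41, -27.1, -36.79]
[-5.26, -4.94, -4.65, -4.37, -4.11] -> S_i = -5.26*0.94^i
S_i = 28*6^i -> [28, 168, 1008, 6048, 36288]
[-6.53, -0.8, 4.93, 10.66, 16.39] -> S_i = -6.53 + 5.73*i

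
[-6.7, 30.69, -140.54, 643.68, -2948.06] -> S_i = -6.70*(-4.58)^i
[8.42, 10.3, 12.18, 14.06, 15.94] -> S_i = 8.42 + 1.88*i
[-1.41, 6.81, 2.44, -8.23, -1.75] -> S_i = Random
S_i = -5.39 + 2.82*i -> [-5.39, -2.57, 0.25, 3.07, 5.89]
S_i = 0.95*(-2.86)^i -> [0.95, -2.72, 7.77, -22.22, 63.56]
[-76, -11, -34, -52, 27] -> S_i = Random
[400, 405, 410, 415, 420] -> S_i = 400 + 5*i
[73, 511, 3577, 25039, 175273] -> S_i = 73*7^i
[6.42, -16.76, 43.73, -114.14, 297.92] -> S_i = 6.42*(-2.61)^i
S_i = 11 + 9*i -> [11, 20, 29, 38, 47]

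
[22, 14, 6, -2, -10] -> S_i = 22 + -8*i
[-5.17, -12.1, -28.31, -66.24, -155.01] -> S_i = -5.17*2.34^i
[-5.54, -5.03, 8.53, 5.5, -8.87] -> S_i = Random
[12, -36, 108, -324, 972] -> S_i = 12*-3^i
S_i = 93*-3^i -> [93, -279, 837, -2511, 7533]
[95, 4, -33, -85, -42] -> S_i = Random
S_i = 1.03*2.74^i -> [1.03, 2.82, 7.73, 21.19, 58.05]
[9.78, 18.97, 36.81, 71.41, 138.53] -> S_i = 9.78*1.94^i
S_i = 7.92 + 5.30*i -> [7.92, 13.22, 18.52, 23.82, 29.12]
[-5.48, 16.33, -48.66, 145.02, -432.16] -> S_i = -5.48*(-2.98)^i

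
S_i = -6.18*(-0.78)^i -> [-6.18, 4.82, -3.76, 2.93, -2.29]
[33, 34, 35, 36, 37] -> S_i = 33 + 1*i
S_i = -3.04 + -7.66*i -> [-3.04, -10.7, -18.36, -26.02, -33.68]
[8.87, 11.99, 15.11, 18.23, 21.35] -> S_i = 8.87 + 3.12*i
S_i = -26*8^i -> [-26, -208, -1664, -13312, -106496]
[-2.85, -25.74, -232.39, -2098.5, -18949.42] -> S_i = -2.85*9.03^i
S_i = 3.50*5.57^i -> [3.5, 19.5, 108.59, 604.83, 3368.91]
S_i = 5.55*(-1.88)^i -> [5.55, -10.43, 19.62, -36.88, 69.33]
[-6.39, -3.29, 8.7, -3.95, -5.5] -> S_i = Random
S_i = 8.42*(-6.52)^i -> [8.42, -54.9, 357.94, -2333.75, 15216.07]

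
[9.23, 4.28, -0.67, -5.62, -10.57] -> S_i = 9.23 + -4.95*i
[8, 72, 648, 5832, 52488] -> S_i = 8*9^i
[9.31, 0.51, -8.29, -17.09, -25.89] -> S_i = 9.31 + -8.80*i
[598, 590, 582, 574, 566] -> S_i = 598 + -8*i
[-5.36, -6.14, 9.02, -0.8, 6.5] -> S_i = Random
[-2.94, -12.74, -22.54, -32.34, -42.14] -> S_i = -2.94 + -9.80*i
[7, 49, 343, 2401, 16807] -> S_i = 7*7^i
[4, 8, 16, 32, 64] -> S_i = 4*2^i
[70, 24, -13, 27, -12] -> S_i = Random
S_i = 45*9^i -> [45, 405, 3645, 32805, 295245]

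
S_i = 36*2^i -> [36, 72, 144, 288, 576]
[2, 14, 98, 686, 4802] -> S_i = 2*7^i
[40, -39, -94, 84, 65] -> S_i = Random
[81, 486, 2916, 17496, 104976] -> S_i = 81*6^i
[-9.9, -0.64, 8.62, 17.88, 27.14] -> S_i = -9.90 + 9.26*i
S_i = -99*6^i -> [-99, -594, -3564, -21384, -128304]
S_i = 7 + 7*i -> [7, 14, 21, 28, 35]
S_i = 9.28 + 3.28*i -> [9.28, 12.56, 15.84, 19.12, 22.4]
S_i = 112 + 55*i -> [112, 167, 222, 277, 332]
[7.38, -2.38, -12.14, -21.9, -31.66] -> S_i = 7.38 + -9.76*i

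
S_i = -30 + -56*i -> [-30, -86, -142, -198, -254]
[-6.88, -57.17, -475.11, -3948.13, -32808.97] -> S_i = -6.88*8.31^i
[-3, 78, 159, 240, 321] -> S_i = -3 + 81*i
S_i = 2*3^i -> [2, 6, 18, 54, 162]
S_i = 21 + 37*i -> [21, 58, 95, 132, 169]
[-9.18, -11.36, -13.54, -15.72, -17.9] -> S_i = -9.18 + -2.18*i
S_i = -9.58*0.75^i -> [-9.58, -7.18, -5.39, -4.04, -3.03]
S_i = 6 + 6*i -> [6, 12, 18, 24, 30]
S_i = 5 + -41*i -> [5, -36, -77, -118, -159]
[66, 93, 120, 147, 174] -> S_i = 66 + 27*i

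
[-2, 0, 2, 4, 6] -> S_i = -2 + 2*i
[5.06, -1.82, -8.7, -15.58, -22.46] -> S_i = 5.06 + -6.88*i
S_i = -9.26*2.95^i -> [-9.26, -27.32, -80.59, -237.73, -701.29]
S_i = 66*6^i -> [66, 396, 2376, 14256, 85536]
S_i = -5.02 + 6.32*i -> [-5.02, 1.3, 7.62, 13.94, 20.26]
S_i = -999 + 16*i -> [-999, -983, -967, -951, -935]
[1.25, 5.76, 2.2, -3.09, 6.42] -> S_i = Random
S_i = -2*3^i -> [-2, -6, -18, -54, -162]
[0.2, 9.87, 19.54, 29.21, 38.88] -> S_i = 0.20 + 9.67*i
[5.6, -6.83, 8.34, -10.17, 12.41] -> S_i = 5.60*(-1.22)^i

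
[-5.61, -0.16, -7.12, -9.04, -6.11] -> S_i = Random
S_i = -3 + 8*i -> [-3, 5, 13, 21, 29]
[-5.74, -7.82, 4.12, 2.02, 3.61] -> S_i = Random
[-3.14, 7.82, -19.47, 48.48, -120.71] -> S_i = -3.14*(-2.49)^i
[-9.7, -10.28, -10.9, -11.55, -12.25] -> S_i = -9.70*1.06^i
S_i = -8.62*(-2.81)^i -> [-8.62, 24.22, -68.06, 191.26, -537.44]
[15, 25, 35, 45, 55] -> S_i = 15 + 10*i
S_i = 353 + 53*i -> [353, 406, 459, 512, 565]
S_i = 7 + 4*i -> [7, 11, 15, 19, 23]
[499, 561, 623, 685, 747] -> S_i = 499 + 62*i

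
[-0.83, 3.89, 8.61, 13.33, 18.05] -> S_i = -0.83 + 4.72*i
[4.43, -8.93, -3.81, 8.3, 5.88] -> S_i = Random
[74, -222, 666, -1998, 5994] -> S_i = 74*-3^i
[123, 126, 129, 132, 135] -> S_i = 123 + 3*i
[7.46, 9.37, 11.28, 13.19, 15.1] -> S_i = 7.46 + 1.91*i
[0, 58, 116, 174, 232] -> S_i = 0 + 58*i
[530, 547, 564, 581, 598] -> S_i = 530 + 17*i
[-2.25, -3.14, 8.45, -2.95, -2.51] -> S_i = Random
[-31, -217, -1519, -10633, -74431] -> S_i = -31*7^i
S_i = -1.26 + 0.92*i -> [-1.26, -0.34, 0.58, 1.5, 2.42]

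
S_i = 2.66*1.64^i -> [2.66, 4.36, 7.15, 11.73, 19.24]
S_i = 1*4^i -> [1, 4, 16, 64, 256]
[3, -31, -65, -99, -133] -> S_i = 3 + -34*i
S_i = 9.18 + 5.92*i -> [9.18, 15.1, 21.02, 26.94, 32.86]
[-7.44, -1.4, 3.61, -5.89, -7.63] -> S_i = Random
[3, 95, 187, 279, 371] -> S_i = 3 + 92*i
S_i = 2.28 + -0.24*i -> [2.28, 2.04, 1.8, 1.56, 1.32]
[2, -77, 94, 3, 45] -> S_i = Random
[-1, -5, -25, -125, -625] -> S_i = -1*5^i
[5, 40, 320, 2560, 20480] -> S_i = 5*8^i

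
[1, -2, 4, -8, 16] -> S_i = 1*-2^i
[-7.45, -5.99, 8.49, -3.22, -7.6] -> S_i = Random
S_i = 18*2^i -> [18, 36, 72, 144, 288]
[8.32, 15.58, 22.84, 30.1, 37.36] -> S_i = 8.32 + 7.26*i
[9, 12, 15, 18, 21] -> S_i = 9 + 3*i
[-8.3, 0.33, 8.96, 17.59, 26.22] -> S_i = -8.30 + 8.63*i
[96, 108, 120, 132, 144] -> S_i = 96 + 12*i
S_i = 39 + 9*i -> [39, 48, 57, 66, 75]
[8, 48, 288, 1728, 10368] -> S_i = 8*6^i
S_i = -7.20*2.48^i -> [-7.2, -17.86, -44.28, -109.82, -272.36]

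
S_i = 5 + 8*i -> [5, 13, 21, 29, 37]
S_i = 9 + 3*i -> [9, 12, 15, 18, 21]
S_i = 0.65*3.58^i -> [0.65, 2.33, 8.33, 29.82, 106.77]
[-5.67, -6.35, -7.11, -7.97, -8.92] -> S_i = -5.67*1.12^i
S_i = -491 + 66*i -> [-491, -425, -359, -293, -227]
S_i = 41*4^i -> [41, 164, 656, 2624, 10496]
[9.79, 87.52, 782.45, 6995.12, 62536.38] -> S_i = 9.79*8.94^i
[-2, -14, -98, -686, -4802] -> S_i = -2*7^i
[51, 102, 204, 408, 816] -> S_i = 51*2^i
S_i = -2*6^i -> [-2, -12, -72, -432, -2592]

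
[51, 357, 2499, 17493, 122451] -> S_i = 51*7^i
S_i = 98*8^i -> [98, 784, 6272, 50176, 401408]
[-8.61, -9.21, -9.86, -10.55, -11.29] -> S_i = -8.61*1.07^i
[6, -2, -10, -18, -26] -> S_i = 6 + -8*i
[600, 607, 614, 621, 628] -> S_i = 600 + 7*i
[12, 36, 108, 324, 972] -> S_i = 12*3^i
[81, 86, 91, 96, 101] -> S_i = 81 + 5*i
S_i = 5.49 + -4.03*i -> [5.49, 1.46, -2.57, -6.6, -10.63]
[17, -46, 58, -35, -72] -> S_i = Random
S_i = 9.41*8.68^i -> [9.41, 81.68, 708.97, 6153.88, 53415.65]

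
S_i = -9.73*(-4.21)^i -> [-9.73, 40.96, -172.46, 726.04, -3056.62]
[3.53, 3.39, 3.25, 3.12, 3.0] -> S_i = 3.53*0.96^i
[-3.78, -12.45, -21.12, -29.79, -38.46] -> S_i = -3.78 + -8.67*i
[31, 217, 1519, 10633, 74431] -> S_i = 31*7^i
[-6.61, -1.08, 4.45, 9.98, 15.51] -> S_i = -6.61 + 5.53*i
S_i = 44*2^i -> [44, 88, 176, 352, 704]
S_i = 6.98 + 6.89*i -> [6.98, 13.87, 20.76, 27.65, 34.54]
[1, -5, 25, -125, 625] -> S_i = 1*-5^i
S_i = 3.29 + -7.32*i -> [3.29, -4.03, -11.35, -18.67, -25.99]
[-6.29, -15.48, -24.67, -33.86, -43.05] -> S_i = -6.29 + -9.19*i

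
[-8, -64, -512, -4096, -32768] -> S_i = -8*8^i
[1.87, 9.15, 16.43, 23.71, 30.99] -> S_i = 1.87 + 7.28*i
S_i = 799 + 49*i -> [799, 848, 897, 946, 995]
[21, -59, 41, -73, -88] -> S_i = Random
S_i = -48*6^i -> [-48, -288, -1728, -10368, -62208]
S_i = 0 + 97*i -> [0, 97, 194, 291, 388]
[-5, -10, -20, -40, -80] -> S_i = -5*2^i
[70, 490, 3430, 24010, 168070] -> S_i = 70*7^i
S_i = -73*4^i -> [-73, -292, -1168, -4672, -18688]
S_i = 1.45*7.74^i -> [1.45, 11.22, 86.87, 672.34, 5203.93]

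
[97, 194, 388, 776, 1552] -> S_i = 97*2^i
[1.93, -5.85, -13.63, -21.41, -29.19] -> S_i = 1.93 + -7.78*i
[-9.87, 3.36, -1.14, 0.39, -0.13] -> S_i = -9.87*(-0.34)^i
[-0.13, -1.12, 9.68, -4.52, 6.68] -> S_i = Random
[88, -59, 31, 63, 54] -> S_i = Random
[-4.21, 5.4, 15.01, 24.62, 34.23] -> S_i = -4.21 + 9.61*i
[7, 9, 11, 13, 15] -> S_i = 7 + 2*i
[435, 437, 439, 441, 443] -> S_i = 435 + 2*i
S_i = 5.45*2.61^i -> [5.45, 14.22, 37.13, 96.9, 252.91]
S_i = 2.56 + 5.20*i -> [2.56, 7.76, 12.96, 18.16, 23.36]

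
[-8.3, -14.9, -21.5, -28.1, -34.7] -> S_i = -8.30 + -6.60*i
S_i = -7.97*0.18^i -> [-7.97, -1.43, -0.26, -0.05, -0.01]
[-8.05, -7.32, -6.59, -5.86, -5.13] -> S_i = -8.05 + 0.73*i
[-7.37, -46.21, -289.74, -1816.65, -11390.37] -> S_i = -7.37*6.27^i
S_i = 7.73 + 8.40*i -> [7.73, 16.13, 24.53, 32.93, 41.33]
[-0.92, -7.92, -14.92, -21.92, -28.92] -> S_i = -0.92 + -7.00*i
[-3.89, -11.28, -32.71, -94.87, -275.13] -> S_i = -3.89*2.90^i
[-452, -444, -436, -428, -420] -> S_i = -452 + 8*i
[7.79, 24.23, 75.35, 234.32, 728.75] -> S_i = 7.79*3.11^i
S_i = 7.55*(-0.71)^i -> [7.55, -5.36, 3.81, -2.7, 1.92]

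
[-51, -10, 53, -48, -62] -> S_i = Random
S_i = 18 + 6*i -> [18, 24, 30, 36, 42]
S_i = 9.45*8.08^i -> [9.45, 76.36, 616.96, 4985.01, 40278.87]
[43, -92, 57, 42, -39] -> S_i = Random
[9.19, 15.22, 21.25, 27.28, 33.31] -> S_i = 9.19 + 6.03*i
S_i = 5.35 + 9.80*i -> [5.35, 15.15, 24.95, 34.75, 44.55]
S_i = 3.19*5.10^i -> [3.19, 16.27, 82.97, 423.16, 2158.1]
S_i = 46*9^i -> [46, 414, 3726, 33534, 301806]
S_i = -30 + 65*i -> [-30, 35, 100, 165, 230]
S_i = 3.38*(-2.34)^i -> [3.38, -7.91, 18.51, -43.31, 101.34]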